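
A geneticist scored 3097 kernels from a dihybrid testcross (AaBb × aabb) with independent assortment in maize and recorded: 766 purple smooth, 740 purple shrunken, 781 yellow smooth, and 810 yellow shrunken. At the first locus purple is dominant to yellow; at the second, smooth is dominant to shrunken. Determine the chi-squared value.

A dihybrid testcross with independent assortment gives a 1:1:1:1 ratio.
Under the 1:1:1:1 hypothesis (Σ ratio = 4, N = 3097):
  purple smooth: 3097 × 1/4 = 774.25
  purple shrunken: 3097 × 1/4 = 774.25
  yellow smooth: 3097 × 1/4 = 774.25
  yellow shrunken: 3097 × 1/4 = 774.25
χ² = Σ (O − E)² / E
  purple smooth: (766 − 774.25)² / 774.25 = 0.0879
  purple shrunken: (740 − 774.25)² / 774.25 = 1.5151
  yellow smooth: (781 − 774.25)² / 774.25 = 0.0588
  yellow shrunken: (810 − 774.25)² / 774.25 = 1.6507
χ² = 0.0879 + 1.5151 + 0.0588 + 1.6507 = 3.3125 ≈ 3.313

3.313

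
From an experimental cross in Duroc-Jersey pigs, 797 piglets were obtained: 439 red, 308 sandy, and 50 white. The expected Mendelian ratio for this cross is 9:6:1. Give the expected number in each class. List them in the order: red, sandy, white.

448.3125, 298.875, 49.8125

Under the 9:6:1 hypothesis (Σ ratio = 16, N = 797):
  red: 797 × 9/16 = 448.3125
  sandy: 797 × 6/16 = 298.875
  white: 797 × 1/16 = 49.8125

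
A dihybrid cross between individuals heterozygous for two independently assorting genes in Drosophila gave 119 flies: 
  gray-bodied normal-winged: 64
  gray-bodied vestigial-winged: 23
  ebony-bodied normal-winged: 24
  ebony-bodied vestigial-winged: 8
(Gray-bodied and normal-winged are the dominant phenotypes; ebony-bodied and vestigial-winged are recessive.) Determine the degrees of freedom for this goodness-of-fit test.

A dihybrid F₂ with independent assortment and complete dominance at both loci gives a 9:3:3:1 phenotypic ratio.
A goodness-of-fit test with 4 phenotype classes has df = 4 − 1 = 3.

3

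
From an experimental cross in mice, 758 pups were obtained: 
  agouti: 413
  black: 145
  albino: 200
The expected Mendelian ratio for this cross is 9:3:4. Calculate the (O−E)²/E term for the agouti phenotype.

The 9:3:4 ratio has 16 parts, so with N = 758 the expected counts are:
  agouti: 758 × 9/16 = 426.375
  black: 758 × 3/16 = 142.125
  albino: 758 × 4/16 = 189.5
Contribution of agouti: (413 − 426.375)² / 426.375 = 0.4196

0.420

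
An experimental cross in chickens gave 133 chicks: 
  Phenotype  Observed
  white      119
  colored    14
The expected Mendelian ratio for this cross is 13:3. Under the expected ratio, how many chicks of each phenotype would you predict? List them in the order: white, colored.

Under the 13:3 hypothesis (Σ ratio = 16, N = 133):
  white: 133 × 13/16 = 108.0625
  colored: 133 × 3/16 = 24.9375

108.0625, 24.9375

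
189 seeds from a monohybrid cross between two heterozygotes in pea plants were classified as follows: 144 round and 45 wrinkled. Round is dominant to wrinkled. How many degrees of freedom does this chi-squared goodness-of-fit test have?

For a monohybrid cross between heterozygotes with complete dominance, the expected phenotypic ratio is 3:1.
A goodness-of-fit test with 2 phenotype classes has df = 2 − 1 = 1.

1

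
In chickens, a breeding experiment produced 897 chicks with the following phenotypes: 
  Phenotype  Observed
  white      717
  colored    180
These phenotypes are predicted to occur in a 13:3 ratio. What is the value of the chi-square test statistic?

1.021

Under the 13:3 hypothesis (Σ ratio = 16, N = 897):
  white: 897 × 13/16 = 728.8125
  colored: 897 × 3/16 = 168.1875
χ² = Σ (O − E)² / E
  white: (717 − 728.8125)² / 728.8125 = 0.1915
  colored: (180 − 168.1875)² / 168.1875 = 0.8296
χ² = 0.1915 + 0.8296 = 1.0211 ≈ 1.021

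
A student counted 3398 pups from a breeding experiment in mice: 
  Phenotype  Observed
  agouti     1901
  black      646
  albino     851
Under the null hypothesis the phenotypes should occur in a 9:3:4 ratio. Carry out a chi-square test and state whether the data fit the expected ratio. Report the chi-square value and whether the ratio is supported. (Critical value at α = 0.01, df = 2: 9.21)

The 9:3:4 ratio has 16 parts, so with N = 3398 the expected counts are:
  agouti: 3398 × 9/16 = 1911.375
  black: 3398 × 3/16 = 637.125
  albino: 3398 × 4/16 = 849.5
χ² = Σ (O − E)² / E
  agouti: (1901 − 1911.375)² / 1911.375 = 0.0563
  black: (646 − 637.125)² / 637.125 = 0.1236
  albino: (851 − 849.5)² / 849.5 = 0.0026
χ² = 0.0563 + 0.1236 + 0.0026 = 0.1825 ≈ 0.183
Degrees of freedom = 3 − 1 = 2; critical value at α = 0.01 is 9.21.
Since 0.183 < 9.21, we fail to reject the null hypothesis — the data are consistent with the 9:3:4 ratio.

0.183; consistent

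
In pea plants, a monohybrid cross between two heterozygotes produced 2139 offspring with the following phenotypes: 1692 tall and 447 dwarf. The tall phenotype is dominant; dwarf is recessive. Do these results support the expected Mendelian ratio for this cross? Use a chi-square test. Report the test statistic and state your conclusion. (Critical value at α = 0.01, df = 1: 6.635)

19.199; not consistent

For a monohybrid cross between heterozygotes with complete dominance, the expected phenotypic ratio is 3:1.
Expected counts for N = 2139 under a 3:1 ratio (total parts = 4):
  tall: 2139 × 3/4 = 1604.25
  dwarf: 2139 × 1/4 = 534.75
χ² = Σ (O − E)² / E
  tall: (1692 − 1604.25)² / 1604.25 = 4.7998
  dwarf: (447 − 534.75)² / 534.75 = 14.3994
χ² = 4.7998 + 14.3994 = 19.1992 ≈ 19.199
Degrees of freedom = 2 − 1 = 1; critical value at α = 0.01 is 6.635.
Since 19.199 > 6.635, we reject the null hypothesis — the data do not fit the 3:1 ratio.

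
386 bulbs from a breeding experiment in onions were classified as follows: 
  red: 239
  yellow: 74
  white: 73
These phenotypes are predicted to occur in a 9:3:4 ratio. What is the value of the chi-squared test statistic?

Under the 9:3:4 hypothesis (Σ ratio = 16, N = 386):
  red: 386 × 9/16 = 217.125
  yellow: 386 × 3/16 = 72.375
  white: 386 × 4/16 = 96.5
χ² = Σ (O − E)² / E
  red: (239 − 217.125)² / 217.125 = 2.2039
  yellow: (74 − 72.375)² / 72.375 = 0.0365
  white: (73 − 96.5)² / 96.5 = 5.7228
χ² = 2.2039 + 0.0365 + 5.7228 = 7.9632 ≈ 7.963

7.963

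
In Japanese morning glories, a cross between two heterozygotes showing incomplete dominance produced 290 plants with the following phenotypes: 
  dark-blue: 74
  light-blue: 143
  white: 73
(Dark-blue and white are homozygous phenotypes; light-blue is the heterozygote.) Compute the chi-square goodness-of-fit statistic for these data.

0.062

With incomplete dominance, a heterozygote × heterozygote cross gives a 1:2:1 phenotypic ratio.
The 1:2:1 ratio has 4 parts, so with N = 290 the expected counts are:
  dark-blue: 290 × 1/4 = 72.5
  light-blue: 290 × 2/4 = 145
  white: 290 × 1/4 = 72.5
χ² = Σ (O − E)² / E
  dark-blue: (74 − 72.5)² / 72.5 = 0.0310
  light-blue: (143 − 145)² / 145 = 0.0276
  white: (73 − 72.5)² / 72.5 = 0.0034
χ² = 0.0310 + 0.0276 + 0.0034 = 0.062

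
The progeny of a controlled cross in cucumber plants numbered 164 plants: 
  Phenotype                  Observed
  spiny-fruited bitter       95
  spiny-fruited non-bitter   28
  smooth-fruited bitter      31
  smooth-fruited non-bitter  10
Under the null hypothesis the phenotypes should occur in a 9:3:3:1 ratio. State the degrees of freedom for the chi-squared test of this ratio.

3

A goodness-of-fit test with 4 phenotype classes has df = 4 − 1 = 3.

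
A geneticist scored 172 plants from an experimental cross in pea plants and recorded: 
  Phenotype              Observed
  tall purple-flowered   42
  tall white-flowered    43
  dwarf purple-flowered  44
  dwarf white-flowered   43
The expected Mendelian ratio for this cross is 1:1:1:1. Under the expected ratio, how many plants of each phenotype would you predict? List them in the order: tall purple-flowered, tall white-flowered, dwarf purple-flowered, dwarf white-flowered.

Under the 1:1:1:1 hypothesis (Σ ratio = 4, N = 172):
  tall purple-flowered: 172 × 1/4 = 43
  tall white-flowered: 172 × 1/4 = 43
  dwarf purple-flowered: 172 × 1/4 = 43
  dwarf white-flowered: 172 × 1/4 = 43

43, 43, 43, 43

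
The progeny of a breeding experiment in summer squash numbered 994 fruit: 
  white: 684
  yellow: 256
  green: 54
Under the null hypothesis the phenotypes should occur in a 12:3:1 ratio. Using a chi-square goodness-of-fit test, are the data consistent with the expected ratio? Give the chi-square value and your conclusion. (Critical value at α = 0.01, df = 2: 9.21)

32.146; not consistent

Expected counts for N = 994 under a 12:3:1 ratio (total parts = 16):
  white: 994 × 12/16 = 745.5
  yellow: 994 × 3/16 = 186.375
  green: 994 × 1/16 = 62.125
χ² = Σ (O − E)² / E
  white: (684 − 745.5)² / 745.5 = 5.0734
  yellow: (256 − 186.375)² / 186.375 = 26.0101
  green: (54 − 62.125)² / 62.125 = 1.0626
χ² = 5.0734 + 26.0101 + 1.0626 = 32.1461 ≈ 32.146
Degrees of freedom = 3 − 1 = 2; critical value at α = 0.01 is 9.21.
Since 32.146 > 9.21, we reject the null hypothesis — the data do not fit the 12:3:1 ratio.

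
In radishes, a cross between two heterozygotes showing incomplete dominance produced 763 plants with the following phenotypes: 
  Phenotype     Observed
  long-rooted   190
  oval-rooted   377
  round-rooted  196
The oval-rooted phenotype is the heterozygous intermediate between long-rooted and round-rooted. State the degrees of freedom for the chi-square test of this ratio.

With incomplete dominance, a heterozygote × heterozygote cross gives a 1:2:1 phenotypic ratio.
A goodness-of-fit test with 3 phenotype classes has df = 3 − 1 = 2.

2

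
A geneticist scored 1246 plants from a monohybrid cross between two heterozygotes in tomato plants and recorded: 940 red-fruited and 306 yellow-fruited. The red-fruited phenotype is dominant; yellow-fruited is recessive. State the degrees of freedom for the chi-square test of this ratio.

For a monohybrid cross between heterozygotes with complete dominance, the expected phenotypic ratio is 3:1.
A goodness-of-fit test with 2 phenotype classes has df = 2 − 1 = 1.

1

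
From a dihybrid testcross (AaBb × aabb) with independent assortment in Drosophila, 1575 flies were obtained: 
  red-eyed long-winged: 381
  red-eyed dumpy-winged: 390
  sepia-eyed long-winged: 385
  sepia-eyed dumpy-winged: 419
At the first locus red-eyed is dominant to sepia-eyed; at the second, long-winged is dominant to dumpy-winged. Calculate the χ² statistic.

A dihybrid testcross with independent assortment gives a 1:1:1:1 ratio.
Under the 1:1:1:1 hypothesis (Σ ratio = 4, N = 1575):
  red-eyed long-winged: 1575 × 1/4 = 393.75
  red-eyed dumpy-winged: 1575 × 1/4 = 393.75
  sepia-eyed long-winged: 1575 × 1/4 = 393.75
  sepia-eyed dumpy-winged: 1575 × 1/4 = 393.75
χ² = Σ (O − E)² / E
  red-eyed long-winged: (381 − 393.75)² / 393.75 = 0.4129
  red-eyed dumpy-winged: (390 − 393.75)² / 393.75 = 0.0357
  sepia-eyed long-winged: (385 − 393.75)² / 393.75 = 0.1944
  sepia-eyed dumpy-winged: (419 − 393.75)² / 393.75 = 1.6192
χ² = 0.4129 + 0.0357 + 0.1944 + 1.6192 = 2.2622 ≈ 2.262

2.262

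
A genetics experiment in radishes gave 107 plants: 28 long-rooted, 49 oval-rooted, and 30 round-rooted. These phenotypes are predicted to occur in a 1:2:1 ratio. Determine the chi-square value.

0.832

The 1:2:1 ratio has 4 parts, so with N = 107 the expected counts are:
  long-rooted: 107 × 1/4 = 26.75
  oval-rooted: 107 × 2/4 = 53.5
  round-rooted: 107 × 1/4 = 26.75
χ² = Σ (O − E)² / E
  long-rooted: (28 − 26.75)² / 26.75 = 0.0584
  oval-rooted: (49 − 53.5)² / 53.5 = 0.3785
  round-rooted: (30 − 26.75)² / 26.75 = 0.3949
χ² = 0.0584 + 0.3785 + 0.3949 = 0.8318 ≈ 0.832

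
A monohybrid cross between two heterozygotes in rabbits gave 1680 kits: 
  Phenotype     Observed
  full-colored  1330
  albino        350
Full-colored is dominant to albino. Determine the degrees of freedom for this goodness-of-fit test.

For a monohybrid cross between heterozygotes with complete dominance, the expected phenotypic ratio is 3:1.
A goodness-of-fit test with 2 phenotype classes has df = 2 − 1 = 1.

1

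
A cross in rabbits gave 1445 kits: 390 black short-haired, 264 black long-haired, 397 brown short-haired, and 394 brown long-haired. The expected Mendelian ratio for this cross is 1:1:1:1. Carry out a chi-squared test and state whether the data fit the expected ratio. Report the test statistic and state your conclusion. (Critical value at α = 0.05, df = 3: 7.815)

Under the 1:1:1:1 hypothesis (Σ ratio = 4, N = 1445):
  black short-haired: 1445 × 1/4 = 361.25
  black long-haired: 1445 × 1/4 = 361.25
  brown short-haired: 1445 × 1/4 = 361.25
  brown long-haired: 1445 × 1/4 = 361.25
χ² = Σ (O − E)² / E
  black short-haired: (390 − 361.25)² / 361.25 = 2.2881
  black long-haired: (264 − 361.25)² / 361.25 = 26.1801
  brown short-haired: (397 − 361.25)² / 361.25 = 3.5379
  brown long-haired: (394 − 361.25)² / 361.25 = 2.9690
χ² = 2.2881 + 26.1801 + 3.5379 + 2.9690 = 34.9751 ≈ 34.975
Degrees of freedom = 4 − 1 = 3; critical value at α = 0.05 is 7.815.
Since 34.975 > 7.815, we reject the null hypothesis — the data do not fit the 1:1:1:1 ratio.

34.975; not consistent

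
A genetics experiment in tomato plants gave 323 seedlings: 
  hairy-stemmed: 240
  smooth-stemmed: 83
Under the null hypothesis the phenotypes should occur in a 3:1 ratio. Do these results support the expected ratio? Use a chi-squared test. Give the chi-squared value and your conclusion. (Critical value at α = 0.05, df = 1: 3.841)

0.084; consistent

Under the 3:1 hypothesis (Σ ratio = 4, N = 323):
  hairy-stemmed: 323 × 3/4 = 242.25
  smooth-stemmed: 323 × 1/4 = 80.75
χ² = Σ (O − E)² / E
  hairy-stemmed: (240 − 242.25)² / 242.25 = 0.0209
  smooth-stemmed: (83 − 80.75)² / 80.75 = 0.0627
χ² = 0.0209 + 0.0627 = 0.0836 ≈ 0.084
Degrees of freedom = 2 − 1 = 1; critical value at α = 0.05 is 3.841.
Since 0.084 < 3.841, we fail to reject the null hypothesis — the data are consistent with the 3:1 ratio.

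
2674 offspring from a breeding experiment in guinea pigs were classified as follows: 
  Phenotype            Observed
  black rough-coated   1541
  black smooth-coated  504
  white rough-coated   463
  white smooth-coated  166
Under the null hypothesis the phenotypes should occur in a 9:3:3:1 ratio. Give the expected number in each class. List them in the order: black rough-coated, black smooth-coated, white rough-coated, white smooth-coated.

Total ratio parts = 16. Expected numbers out of 2674:
  black rough-coated: 2674 × 9/16 = 1504.125
  black smooth-coated: 2674 × 3/16 = 501.375
  white rough-coated: 2674 × 3/16 = 501.375
  white smooth-coated: 2674 × 1/16 = 167.125

1504.125, 501.375, 501.375, 167.125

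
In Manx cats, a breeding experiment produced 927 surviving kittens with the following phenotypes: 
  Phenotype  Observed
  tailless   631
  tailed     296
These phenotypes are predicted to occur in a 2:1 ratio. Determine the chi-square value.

0.820

Expected counts for N = 927 under a 2:1 ratio (total parts = 3):
  tailless: 927 × 2/3 = 618
  tailed: 927 × 1/3 = 309
χ² = Σ (O − E)² / E
  tailless: (631 − 618)² / 618 = 0.2735
  tailed: (296 − 309)² / 309 = 0.5469
χ² = 0.2735 + 0.5469 = 0.8204 ≈ 0.820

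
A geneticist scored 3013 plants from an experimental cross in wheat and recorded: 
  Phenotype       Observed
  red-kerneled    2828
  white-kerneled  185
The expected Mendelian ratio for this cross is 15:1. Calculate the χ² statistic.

0.062

The 15:1 ratio has 16 parts, so with N = 3013 the expected counts are:
  red-kerneled: 3013 × 15/16 = 2824.6875
  white-kerneled: 3013 × 1/16 = 188.3125
χ² = Σ (O − E)² / E
  red-kerneled: (2828 − 2824.6875)² / 2824.6875 = 0.0039
  white-kerneled: (185 − 188.3125)² / 188.3125 = 0.0583
χ² = 0.0039 + 0.0583 = 0.0622 ≈ 0.062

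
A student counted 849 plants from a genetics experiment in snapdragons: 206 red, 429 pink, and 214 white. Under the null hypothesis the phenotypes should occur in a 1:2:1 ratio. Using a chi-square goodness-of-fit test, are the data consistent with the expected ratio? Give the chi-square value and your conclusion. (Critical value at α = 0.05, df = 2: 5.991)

0.246; consistent

Total ratio parts = 4. Expected numbers out of 849:
  red: 849 × 1/4 = 212.25
  pink: 849 × 2/4 = 424.5
  white: 849 × 1/4 = 212.25
χ² = Σ (O − E)² / E
  red: (206 − 212.25)² / 212.25 = 0.1840
  pink: (429 − 424.5)² / 424.5 = 0.0477
  white: (214 − 212.25)² / 212.25 = 0.0144
χ² = 0.1840 + 0.0477 + 0.0144 = 0.2461 ≈ 0.246
Degrees of freedom = 3 − 1 = 2; critical value at α = 0.05 is 5.991.
Since 0.246 < 5.991, we fail to reject the null hypothesis — the data are consistent with the 1:2:1 ratio.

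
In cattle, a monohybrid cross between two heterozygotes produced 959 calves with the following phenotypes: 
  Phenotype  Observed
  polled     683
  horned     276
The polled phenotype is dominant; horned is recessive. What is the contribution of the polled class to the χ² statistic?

For a monohybrid cross between heterozygotes with complete dominance, the expected phenotypic ratio is 3:1.
Total ratio parts = 4. Expected numbers out of 959:
  polled: 959 × 3/4 = 719.25
  horned: 959 × 1/4 = 239.75
Contribution of polled: (683 − 719.25)² / 719.25 = 1.8270

1.827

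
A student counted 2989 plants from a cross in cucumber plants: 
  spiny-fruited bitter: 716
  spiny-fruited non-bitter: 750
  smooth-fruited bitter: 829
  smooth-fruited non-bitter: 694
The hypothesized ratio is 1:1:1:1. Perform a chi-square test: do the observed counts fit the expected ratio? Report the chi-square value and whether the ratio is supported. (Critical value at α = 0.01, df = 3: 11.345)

The 1:1:1:1 ratio has 4 parts, so with N = 2989 the expected counts are:
  spiny-fruited bitter: 2989 × 1/4 = 747.25
  spiny-fruited non-bitter: 2989 × 1/4 = 747.25
  smooth-fruited bitter: 2989 × 1/4 = 747.25
  smooth-fruited non-bitter: 2989 × 1/4 = 747.25
χ² = Σ (O − E)² / E
  spiny-fruited bitter: (716 − 747.25)² / 747.25 = 1.3069
  spiny-fruited non-bitter: (750 − 747.25)² / 747.25 = 0.0101
  smooth-fruited bitter: (829 − 747.25)² / 747.25 = 8.9435
  smooth-fruited non-bitter: (694 − 747.25)² / 747.25 = 3.7947
χ² = 1.3069 + 0.0101 + 8.9435 + 3.7947 = 14.0552 ≈ 14.055
Degrees of freedom = 4 − 1 = 3; critical value at α = 0.01 is 11.345.
Since 14.055 > 11.345, we reject the null hypothesis — the data do not fit the 1:1:1:1 ratio.

14.055; not consistent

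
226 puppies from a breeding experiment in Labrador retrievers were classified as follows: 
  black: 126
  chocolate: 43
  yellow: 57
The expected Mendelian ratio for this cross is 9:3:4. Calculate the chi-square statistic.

Under the 9:3:4 hypothesis (Σ ratio = 16, N = 226):
  black: 226 × 9/16 = 127.125
  chocolate: 226 × 3/16 = 42.375
  yellow: 226 × 4/16 = 56.5
χ² = Σ (O − E)² / E
  black: (126 − 127.125)² / 127.125 = 0.0100
  chocolate: (43 − 42.375)² / 42.375 = 0.0092
  yellow: (57 − 56.5)² / 56.5 = 0.0044
χ² = 0.0100 + 0.0092 + 0.0044 = 0.0236 ≈ 0.024

0.024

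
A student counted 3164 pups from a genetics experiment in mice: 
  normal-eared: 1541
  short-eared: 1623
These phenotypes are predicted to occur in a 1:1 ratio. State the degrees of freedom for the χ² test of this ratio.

1

A goodness-of-fit test with 2 phenotype classes has df = 2 − 1 = 1.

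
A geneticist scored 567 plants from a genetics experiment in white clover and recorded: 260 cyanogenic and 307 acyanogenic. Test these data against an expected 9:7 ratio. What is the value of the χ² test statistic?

Expected counts for N = 567 under a 9:7 ratio (total parts = 16):
  cyanogenic: 567 × 9/16 = 318.9375
  acyanogenic: 567 × 7/16 = 248.0625
χ² = Σ (O − E)² / E
  cyanogenic: (260 − 318.9375)² / 318.9375 = 10.8913
  acyanogenic: (307 − 248.0625)² / 248.0625 = 14.0030
χ² = 10.8913 + 14.0030 = 24.8943 ≈ 24.894

24.894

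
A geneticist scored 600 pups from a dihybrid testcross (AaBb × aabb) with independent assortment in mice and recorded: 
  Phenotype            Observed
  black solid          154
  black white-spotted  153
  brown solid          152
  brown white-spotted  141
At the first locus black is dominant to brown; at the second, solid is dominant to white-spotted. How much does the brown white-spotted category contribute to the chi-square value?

0.540

A dihybrid testcross with independent assortment gives a 1:1:1:1 ratio.
The 1:1:1:1 ratio has 4 parts, so with N = 600 the expected counts are:
  black solid: 600 × 1/4 = 150
  black white-spotted: 600 × 1/4 = 150
  brown solid: 600 × 1/4 = 150
  brown white-spotted: 600 × 1/4 = 150
Contribution of brown white-spotted: (141 − 150)² / 150 = 0.5400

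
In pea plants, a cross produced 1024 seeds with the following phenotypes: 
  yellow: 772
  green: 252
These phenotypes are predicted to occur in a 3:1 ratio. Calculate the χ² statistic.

Total ratio parts = 4. Expected numbers out of 1024:
  yellow: 1024 × 3/4 = 768
  green: 1024 × 1/4 = 256
χ² = Σ (O − E)² / E
  yellow: (772 − 768)² / 768 = 0.0208
  green: (252 − 256)² / 256 = 0.0625
χ² = 0.0208 + 0.0625 = 0.0833 ≈ 0.083

0.083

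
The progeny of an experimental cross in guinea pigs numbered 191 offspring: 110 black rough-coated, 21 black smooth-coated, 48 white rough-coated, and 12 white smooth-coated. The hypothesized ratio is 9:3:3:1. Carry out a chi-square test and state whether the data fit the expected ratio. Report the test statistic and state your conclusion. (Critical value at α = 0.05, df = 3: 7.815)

Expected counts for N = 191 under a 9:3:3:1 ratio (total parts = 16):
  black rough-coated: 191 × 9/16 = 107.4375
  black smooth-coated: 191 × 3/16 = 35.8125
  white rough-coated: 191 × 3/16 = 35.8125
  white smooth-coated: 191 × 1/16 = 11.9375
χ² = Σ (O − E)² / E
  black rough-coated: (110 − 107.4375)² / 107.4375 = 0.0611
  black smooth-coated: (21 − 35.8125)² / 35.8125 = 6.1266
  white rough-coated: (48 − 35.8125)² / 35.8125 = 4.1476
  white smooth-coated: (12 − 11.9375)² / 11.9375 = 0.0003
χ² = 0.0611 + 6.1266 + 4.1476 + 0.0003 = 10.3356 ≈ 10.336
Degrees of freedom = 4 − 1 = 3; critical value at α = 0.05 is 7.815.
Since 10.336 > 7.815, we reject the null hypothesis — the data do not fit the 9:3:3:1 ratio.

10.336; not consistent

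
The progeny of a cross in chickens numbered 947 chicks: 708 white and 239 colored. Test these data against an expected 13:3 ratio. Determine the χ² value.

26.163

Expected counts for N = 947 under a 13:3 ratio (total parts = 16):
  white: 947 × 13/16 = 769.4375
  colored: 947 × 3/16 = 177.5625
χ² = Σ (O − E)² / E
  white: (708 − 769.4375)² / 769.4375 = 4.9056
  colored: (239 − 177.5625)² / 177.5625 = 21.2577
χ² = 4.9056 + 21.2577 = 26.1633 ≈ 26.163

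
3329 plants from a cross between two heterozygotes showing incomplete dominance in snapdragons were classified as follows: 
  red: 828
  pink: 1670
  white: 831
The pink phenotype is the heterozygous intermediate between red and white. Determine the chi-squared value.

With incomplete dominance, a heterozygote × heterozygote cross gives a 1:2:1 phenotypic ratio.
Expected counts for N = 3329 under a 1:2:1 ratio (total parts = 4):
  red: 3329 × 1/4 = 832.25
  pink: 3329 × 2/4 = 1664.5
  white: 3329 × 1/4 = 832.25
χ² = Σ (O − E)² / E
  red: (828 − 832.25)² / 832.25 = 0.0217
  pink: (1670 − 1664.5)² / 1664.5 = 0.0182
  white: (831 − 832.25)² / 832.25 = 0.0019
χ² = 0.0217 + 0.0182 + 0.0019 = 0.0418 ≈ 0.042

0.042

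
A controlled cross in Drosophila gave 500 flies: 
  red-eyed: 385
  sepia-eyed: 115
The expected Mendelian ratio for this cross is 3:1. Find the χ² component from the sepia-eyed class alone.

Expected counts for N = 500 under a 3:1 ratio (total parts = 4):
  red-eyed: 500 × 3/4 = 375
  sepia-eyed: 500 × 1/4 = 125
Contribution of sepia-eyed: (115 − 125)² / 125 = 0.8000

0.800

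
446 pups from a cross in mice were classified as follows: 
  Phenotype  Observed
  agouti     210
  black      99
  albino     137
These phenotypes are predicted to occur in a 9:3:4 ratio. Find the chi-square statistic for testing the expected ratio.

Under the 9:3:4 hypothesis (Σ ratio = 16, N = 446):
  agouti: 446 × 9/16 = 250.875
  black: 446 × 3/16 = 83.625
  albino: 446 × 4/16 = 111.5
χ² = Σ (O − E)² / E
  agouti: (210 − 250.875)² / 250.875 = 6.6598
  black: (99 − 83.625)² / 83.625 = 2.8268
  albino: (137 − 111.5)² / 111.5 = 5.8318
χ² = 6.6598 + 2.8268 + 5.8318 = 15.3184 ≈ 15.318

15.318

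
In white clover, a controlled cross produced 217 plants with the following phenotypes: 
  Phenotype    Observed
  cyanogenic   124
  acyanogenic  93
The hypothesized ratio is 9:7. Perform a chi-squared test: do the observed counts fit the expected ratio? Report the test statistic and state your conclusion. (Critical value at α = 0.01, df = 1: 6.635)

0.070; consistent

The 9:7 ratio has 16 parts, so with N = 217 the expected counts are:
  cyanogenic: 217 × 9/16 = 122.0625
  acyanogenic: 217 × 7/16 = 94.9375
χ² = Σ (O − E)² / E
  cyanogenic: (124 − 122.0625)² / 122.0625 = 0.0308
  acyanogenic: (93 − 94.9375)² / 94.9375 = 0.0395
χ² = 0.0308 + 0.0395 = 0.0703 ≈ 0.070
Degrees of freedom = 2 − 1 = 1; critical value at α = 0.01 is 6.635.
Since 0.070 < 6.635, we fail to reject the null hypothesis — the data are consistent with the 9:7 ratio.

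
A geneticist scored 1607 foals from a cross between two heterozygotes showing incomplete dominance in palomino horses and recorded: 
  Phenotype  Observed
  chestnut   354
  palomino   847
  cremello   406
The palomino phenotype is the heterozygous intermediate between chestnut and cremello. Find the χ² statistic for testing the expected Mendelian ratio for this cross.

8.075

With incomplete dominance, a heterozygote × heterozygote cross gives a 1:2:1 phenotypic ratio.
Total ratio parts = 4. Expected numbers out of 1607:
  chestnut: 1607 × 1/4 = 401.75
  palomino: 1607 × 2/4 = 803.5
  cremello: 1607 × 1/4 = 401.75
χ² = Σ (O − E)² / E
  chestnut: (354 − 401.75)² / 401.75 = 5.6753
  palomino: (847 − 803.5)² / 803.5 = 2.3550
  cremello: (406 − 401.75)² / 401.75 = 0.0450
χ² = 5.6753 + 2.3550 + 0.0450 = 8.0753 ≈ 8.075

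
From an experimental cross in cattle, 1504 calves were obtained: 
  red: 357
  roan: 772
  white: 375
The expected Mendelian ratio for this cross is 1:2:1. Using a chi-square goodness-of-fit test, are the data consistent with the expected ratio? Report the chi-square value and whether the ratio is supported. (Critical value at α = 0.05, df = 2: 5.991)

1.495; consistent

The 1:2:1 ratio has 4 parts, so with N = 1504 the expected counts are:
  red: 1504 × 1/4 = 376
  roan: 1504 × 2/4 = 752
  white: 1504 × 1/4 = 376
χ² = Σ (O − E)² / E
  red: (357 − 376)² / 376 = 0.9601
  roan: (772 − 752)² / 752 = 0.5319
  white: (375 − 376)² / 376 = 0.0027
χ² = 0.9601 + 0.5319 + 0.0027 = 1.4947 ≈ 1.495
Degrees of freedom = 3 − 1 = 2; critical value at α = 0.05 is 5.991.
Since 1.495 < 5.991, we fail to reject the null hypothesis — the data are consistent with the 1:2:1 ratio.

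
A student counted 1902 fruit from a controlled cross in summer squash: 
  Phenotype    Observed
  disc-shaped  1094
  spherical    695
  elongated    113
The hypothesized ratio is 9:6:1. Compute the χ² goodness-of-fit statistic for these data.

Under the 9:6:1 hypothesis (Σ ratio = 16, N = 1902):
  disc-shaped: 1902 × 9/16 = 1069.875
  spherical: 1902 × 6/16 = 713.25
  elongated: 1902 × 1/16 = 118.875
χ² = Σ (O − E)² / E
  disc-shaped: (1094 − 1069.875)² / 1069.875 = 0.5440
  spherical: (695 − 713.25)² / 713.25 = 0.4670
  elongated: (113 − 118.875)² / 118.875 = 0.2904
χ² = 0.5440 + 0.4670 + 0.2904 = 1.3014 ≈ 1.301

1.301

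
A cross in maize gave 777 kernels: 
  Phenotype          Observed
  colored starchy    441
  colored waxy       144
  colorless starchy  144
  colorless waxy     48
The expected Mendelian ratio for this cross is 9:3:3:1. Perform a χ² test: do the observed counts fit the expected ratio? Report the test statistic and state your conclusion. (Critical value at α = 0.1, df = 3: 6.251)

Expected counts for N = 777 under a 9:3:3:1 ratio (total parts = 16):
  colored starchy: 777 × 9/16 = 437.0625
  colored waxy: 777 × 3/16 = 145.6875
  colorless starchy: 777 × 3/16 = 145.6875
  colorless waxy: 777 × 1/16 = 48.5625
χ² = Σ (O − E)² / E
  colored starchy: (441 − 437.0625)² / 437.0625 = 0.0355
  colored waxy: (144 − 145.6875)² / 145.6875 = 0.0195
  colorless starchy: (144 − 145.6875)² / 145.6875 = 0.0195
  colorless waxy: (48 − 48.5625)² / 48.5625 = 0.0065
χ² = 0.0355 + 0.0195 + 0.0195 + 0.0065 = 0.081
Degrees of freedom = 4 − 1 = 3; critical value at α = 0.1 is 6.251.
Since 0.081 < 6.251, we fail to reject the null hypothesis — the data are consistent with the 9:3:3:1 ratio.

0.081; consistent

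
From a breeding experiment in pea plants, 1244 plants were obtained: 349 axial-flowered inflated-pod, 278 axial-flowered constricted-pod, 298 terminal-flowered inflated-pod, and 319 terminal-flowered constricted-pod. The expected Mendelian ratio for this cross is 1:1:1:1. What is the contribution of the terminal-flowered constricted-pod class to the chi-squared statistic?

Total ratio parts = 4. Expected numbers out of 1244:
  axial-flowered inflated-pod: 1244 × 1/4 = 311
  axial-flowered constricted-pod: 1244 × 1/4 = 311
  terminal-flowered inflated-pod: 1244 × 1/4 = 311
  terminal-flowered constricted-pod: 1244 × 1/4 = 311
Contribution of terminal-flowered constricted-pod: (319 − 311)² / 311 = 0.2058

0.206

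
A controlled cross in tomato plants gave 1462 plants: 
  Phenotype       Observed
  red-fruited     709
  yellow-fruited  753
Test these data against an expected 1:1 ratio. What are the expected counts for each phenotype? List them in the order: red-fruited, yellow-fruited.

Expected counts for N = 1462 under a 1:1 ratio (total parts = 2):
  red-fruited: 1462 × 1/2 = 731
  yellow-fruited: 1462 × 1/2 = 731

731, 731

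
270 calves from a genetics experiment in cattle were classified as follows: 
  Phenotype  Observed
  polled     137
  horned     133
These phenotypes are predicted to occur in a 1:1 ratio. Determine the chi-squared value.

0.059

The 1:1 ratio has 2 parts, so with N = 270 the expected counts are:
  polled: 270 × 1/2 = 135
  horned: 270 × 1/2 = 135
χ² = Σ (O − E)² / E
  polled: (137 − 135)² / 135 = 0.0296
  horned: (133 − 135)² / 135 = 0.0296
χ² = 0.0296 + 0.0296 = 0.0592 ≈ 0.059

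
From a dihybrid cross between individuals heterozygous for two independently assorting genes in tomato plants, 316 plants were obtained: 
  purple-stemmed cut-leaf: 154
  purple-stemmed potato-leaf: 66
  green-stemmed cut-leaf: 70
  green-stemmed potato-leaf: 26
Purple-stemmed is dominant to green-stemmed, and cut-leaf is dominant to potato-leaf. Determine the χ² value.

A dihybrid F₂ with independent assortment and complete dominance at both loci gives a 9:3:3:1 phenotypic ratio.
Total ratio parts = 16. Expected numbers out of 316:
  purple-stemmed cut-leaf: 316 × 9/16 = 177.75
  purple-stemmed potato-leaf: 316 × 3/16 = 59.25
  green-stemmed cut-leaf: 316 × 3/16 = 59.25
  green-stemmed potato-leaf: 316 × 1/16 = 19.75
χ² = Σ (O − E)² / E
  purple-stemmed cut-leaf: (154 − 177.75)² / 177.75 = 3.1733
  purple-stemmed potato-leaf: (66 − 59.25)² / 59.25 = 0.7690
  green-stemmed cut-leaf: (70 − 59.25)² / 59.25 = 1.9504
  green-stemmed potato-leaf: (26 − 19.75)² / 19.75 = 1.9778
χ² = 3.1733 + 0.7690 + 1.9504 + 1.9778 = 7.8705 ≈ 7.871

7.871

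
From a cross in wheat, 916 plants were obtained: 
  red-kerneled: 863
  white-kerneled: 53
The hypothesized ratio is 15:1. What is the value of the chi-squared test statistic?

0.337

Under the 15:1 hypothesis (Σ ratio = 16, N = 916):
  red-kerneled: 916 × 15/16 = 858.75
  white-kerneled: 916 × 1/16 = 57.25
χ² = Σ (O − E)² / E
  red-kerneled: (863 − 858.75)² / 858.75 = 0.0210
  white-kerneled: (53 − 57.25)² / 57.25 = 0.3155
χ² = 0.0210 + 0.3155 = 0.3365 ≈ 0.337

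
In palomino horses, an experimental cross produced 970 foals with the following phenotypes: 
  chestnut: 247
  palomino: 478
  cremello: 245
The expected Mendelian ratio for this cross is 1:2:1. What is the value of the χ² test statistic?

Total ratio parts = 4. Expected numbers out of 970:
  chestnut: 970 × 1/4 = 242.5
  palomino: 970 × 2/4 = 485
  cremello: 970 × 1/4 = 242.5
χ² = Σ (O − E)² / E
  chestnut: (247 − 242.5)² / 242.5 = 0.0835
  palomino: (478 − 485)² / 485 = 0.1010
  cremello: (245 − 242.5)² / 242.5 = 0.0258
χ² = 0.0835 + 0.1010 + 0.0258 = 0.2103 ≈ 0.210

0.210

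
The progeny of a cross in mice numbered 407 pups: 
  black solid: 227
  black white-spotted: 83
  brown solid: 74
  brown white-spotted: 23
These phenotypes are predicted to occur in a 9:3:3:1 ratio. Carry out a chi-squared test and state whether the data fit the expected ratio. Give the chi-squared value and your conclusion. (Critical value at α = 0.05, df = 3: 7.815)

0.906; consistent

Expected counts for N = 407 under a 9:3:3:1 ratio (total parts = 16):
  black solid: 407 × 9/16 = 228.9375
  black white-spotted: 407 × 3/16 = 76.3125
  brown solid: 407 × 3/16 = 76.3125
  brown white-spotted: 407 × 1/16 = 25.4375
χ² = Σ (O − E)² / E
  black solid: (227 − 228.9375)² / 228.9375 = 0.0164
  black white-spotted: (83 − 76.3125)² / 76.3125 = 0.5860
  brown solid: (74 − 76.3125)² / 76.3125 = 0.0701
  brown white-spotted: (23 − 25.4375)² / 25.4375 = 0.2336
χ² = 0.0164 + 0.5860 + 0.0701 + 0.2336 = 0.9061 ≈ 0.906
Degrees of freedom = 4 − 1 = 3; critical value at α = 0.05 is 7.815.
Since 0.906 < 7.815, we fail to reject the null hypothesis — the data are consistent with the 9:3:3:1 ratio.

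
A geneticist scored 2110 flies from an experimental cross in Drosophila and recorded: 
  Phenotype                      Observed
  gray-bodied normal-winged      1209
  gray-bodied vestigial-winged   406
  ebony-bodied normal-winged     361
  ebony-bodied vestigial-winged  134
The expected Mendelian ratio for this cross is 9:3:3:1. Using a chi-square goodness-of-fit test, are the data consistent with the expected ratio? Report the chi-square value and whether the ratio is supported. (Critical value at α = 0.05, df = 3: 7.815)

Expected counts for N = 2110 under a 9:3:3:1 ratio (total parts = 16):
  gray-bodied normal-winged: 2110 × 9/16 = 1186.875
  gray-bodied vestigial-winged: 2110 × 3/16 = 395.625
  ebony-bodied normal-winged: 2110 × 3/16 = 395.625
  ebony-bodied vestigial-winged: 2110 × 1/16 = 131.875
χ² = Σ (O − E)² / E
  gray-bodied normal-winged: (1209 − 1186.875)² / 1186.875 = 0.4124
  gray-bodied vestigial-winged: (406 − 395.625)² / 395.625 = 0.2721
  ebony-bodied normal-winged: (361 − 395.625)² / 395.625 = 3.0304
  ebony-bodied vestigial-winged: (134 − 131.875)² / 131.875 = 0.0342
χ² = 0.4124 + 0.2721 + 3.0304 + 0.0342 = 3.7491 ≈ 3.749
Degrees of freedom = 4 − 1 = 3; critical value at α = 0.05 is 7.815.
Since 3.749 < 7.815, we fail to reject the null hypothesis — the data are consistent with the 9:3:3:1 ratio.

3.749; consistent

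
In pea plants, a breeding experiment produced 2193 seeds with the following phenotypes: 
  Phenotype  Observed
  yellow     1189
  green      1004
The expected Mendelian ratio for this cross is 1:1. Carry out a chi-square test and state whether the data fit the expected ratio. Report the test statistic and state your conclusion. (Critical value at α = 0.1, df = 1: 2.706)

Total ratio parts = 2. Expected numbers out of 2193:
  yellow: 2193 × 1/2 = 1096.5
  green: 2193 × 1/2 = 1096.5
χ² = Σ (O − E)² / E
  yellow: (1189 − 1096.5)² / 1096.5 = 7.8032
  green: (1004 − 1096.5)² / 1096.5 = 7.8032
χ² = 7.8032 + 7.8032 = 15.6064 ≈ 15.606
Degrees of freedom = 2 − 1 = 1; critical value at α = 0.1 is 2.706.
Since 15.606 > 2.706, we reject the null hypothesis — the data do not fit the 1:1 ratio.

15.606; not consistent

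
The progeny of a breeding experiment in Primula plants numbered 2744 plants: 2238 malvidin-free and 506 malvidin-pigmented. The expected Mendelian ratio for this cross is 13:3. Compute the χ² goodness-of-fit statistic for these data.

0.173

Expected counts for N = 2744 under a 13:3 ratio (total parts = 16):
  malvidin-free: 2744 × 13/16 = 2229.5
  malvidin-pigmented: 2744 × 3/16 = 514.5
χ² = Σ (O − E)² / E
  malvidin-free: (2238 − 2229.5)² / 2229.5 = 0.0324
  malvidin-pigmented: (506 − 514.5)² / 514.5 = 0.1404
χ² = 0.0324 + 0.1404 = 0.1728 ≈ 0.173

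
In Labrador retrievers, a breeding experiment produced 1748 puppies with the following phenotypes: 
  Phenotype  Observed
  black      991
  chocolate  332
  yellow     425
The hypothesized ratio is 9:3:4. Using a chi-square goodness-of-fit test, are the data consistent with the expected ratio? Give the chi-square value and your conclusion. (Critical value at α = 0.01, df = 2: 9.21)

Expected counts for N = 1748 under a 9:3:4 ratio (total parts = 16):
  black: 1748 × 9/16 = 983.25
  chocolate: 1748 × 3/16 = 327.75
  yellow: 1748 × 4/16 = 437
χ² = Σ (O − E)² / E
  black: (991 − 983.25)² / 983.25 = 0.0611
  chocolate: (332 − 327.75)² / 327.75 = 0.0551
  yellow: (425 − 437)² / 437 = 0.3295
χ² = 0.0611 + 0.0551 + 0.3295 = 0.4457 ≈ 0.446
Degrees of freedom = 3 − 1 = 2; critical value at α = 0.01 is 9.21.
Since 0.446 < 9.21, we fail to reject the null hypothesis — the data are consistent with the 9:3:4 ratio.

0.446; consistent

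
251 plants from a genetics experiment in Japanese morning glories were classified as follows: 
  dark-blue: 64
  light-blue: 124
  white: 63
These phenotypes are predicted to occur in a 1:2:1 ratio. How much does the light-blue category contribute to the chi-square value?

0.018

Under the 1:2:1 hypothesis (Σ ratio = 4, N = 251):
  dark-blue: 251 × 1/4 = 62.75
  light-blue: 251 × 2/4 = 125.5
  white: 251 × 1/4 = 62.75
Contribution of light-blue: (124 − 125.5)² / 125.5 = 0.0179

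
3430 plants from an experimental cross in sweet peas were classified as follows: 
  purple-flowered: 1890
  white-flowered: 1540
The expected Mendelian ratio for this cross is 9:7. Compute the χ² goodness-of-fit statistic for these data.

The 9:7 ratio has 16 parts, so with N = 3430 the expected counts are:
  purple-flowered: 3430 × 9/16 = 1929.375
  white-flowered: 3430 × 7/16 = 1500.625
χ² = Σ (O − E)² / E
  purple-flowered: (1890 − 1929.375)² / 1929.375 = 0.8036
  white-flowered: (1540 − 1500.625)² / 1500.625 = 1.0332
χ² = 0.8036 + 1.0332 = 1.8368 ≈ 1.837

1.837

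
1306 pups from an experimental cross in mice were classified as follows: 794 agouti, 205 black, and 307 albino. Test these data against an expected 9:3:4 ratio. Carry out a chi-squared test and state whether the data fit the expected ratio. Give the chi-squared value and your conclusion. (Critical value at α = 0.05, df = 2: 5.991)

12.457; not consistent

Expected counts for N = 1306 under a 9:3:4 ratio (total parts = 16):
  agouti: 1306 × 9/16 = 734.625
  black: 1306 × 3/16 = 244.875
  albino: 1306 × 4/16 = 326.5
χ² = Σ (O − E)² / E
  agouti: (794 − 734.625)² / 734.625 = 4.7989
  black: (205 − 244.875)² / 244.875 = 6.4932
  albino: (307 − 326.5)² / 326.5 = 1.1646
χ² = 4.7989 + 6.4932 + 1.1646 = 12.4567 ≈ 12.457
Degrees of freedom = 3 − 1 = 2; critical value at α = 0.05 is 5.991.
Since 12.457 > 5.991, we reject the null hypothesis — the data do not fit the 9:3:4 ratio.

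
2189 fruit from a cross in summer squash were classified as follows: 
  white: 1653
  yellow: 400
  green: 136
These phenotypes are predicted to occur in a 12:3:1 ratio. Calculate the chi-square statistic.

Total ratio parts = 16. Expected numbers out of 2189:
  white: 2189 × 12/16 = 1641.75
  yellow: 2189 × 3/16 = 410.4375
  green: 2189 × 1/16 = 136.8125
χ² = Σ (O − E)² / E
  white: (1653 − 1641.75)² / 1641.75 = 0.0771
  yellow: (400 − 410.4375)² / 410.4375 = 0.2654
  green: (136 − 136.8125)² / 136.8125 = 0.0048
χ² = 0.0771 + 0.2654 + 0.0048 = 0.3473 ≈ 0.347

0.347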